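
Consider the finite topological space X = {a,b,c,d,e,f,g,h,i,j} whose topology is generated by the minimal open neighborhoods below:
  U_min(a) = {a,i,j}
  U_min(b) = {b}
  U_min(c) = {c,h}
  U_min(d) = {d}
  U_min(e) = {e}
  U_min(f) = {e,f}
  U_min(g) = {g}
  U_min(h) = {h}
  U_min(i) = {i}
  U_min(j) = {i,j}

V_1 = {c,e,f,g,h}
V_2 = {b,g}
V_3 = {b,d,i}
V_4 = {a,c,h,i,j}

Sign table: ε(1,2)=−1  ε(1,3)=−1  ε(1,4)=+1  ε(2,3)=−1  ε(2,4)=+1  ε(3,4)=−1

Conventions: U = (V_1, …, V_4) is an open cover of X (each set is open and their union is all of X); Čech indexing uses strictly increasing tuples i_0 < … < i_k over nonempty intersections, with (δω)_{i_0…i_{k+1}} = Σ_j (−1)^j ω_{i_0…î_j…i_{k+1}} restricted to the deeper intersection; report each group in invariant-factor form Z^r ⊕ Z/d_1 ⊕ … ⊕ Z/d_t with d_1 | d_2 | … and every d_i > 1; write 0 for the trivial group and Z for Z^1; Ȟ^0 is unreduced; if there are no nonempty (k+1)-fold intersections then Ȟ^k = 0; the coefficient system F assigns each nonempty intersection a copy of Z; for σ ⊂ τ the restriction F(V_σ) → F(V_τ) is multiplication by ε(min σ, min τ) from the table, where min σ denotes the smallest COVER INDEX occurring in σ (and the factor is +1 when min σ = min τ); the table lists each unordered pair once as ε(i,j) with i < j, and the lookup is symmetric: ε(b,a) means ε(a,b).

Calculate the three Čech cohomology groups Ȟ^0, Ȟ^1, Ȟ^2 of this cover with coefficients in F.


nerve simplices:
  V12={g} V14={c,h} V23={b} V34={i}
C dims 4,4; δ0: rk 4, SNF 1^3·2
degree 0: 4−4−0 = 0 → Ȟ^0 ≅ 0
degree 1: 4−0−4 = 0 plus torsion [2] → Ȟ^1 ≅ Z/2
degree 2: 0−0−0 = 0 → Ȟ^2 ≅ 0

Ȟ^0 ≅ 0, Ȟ^1 ≅ Z/2, Ȟ^2 ≅ 0


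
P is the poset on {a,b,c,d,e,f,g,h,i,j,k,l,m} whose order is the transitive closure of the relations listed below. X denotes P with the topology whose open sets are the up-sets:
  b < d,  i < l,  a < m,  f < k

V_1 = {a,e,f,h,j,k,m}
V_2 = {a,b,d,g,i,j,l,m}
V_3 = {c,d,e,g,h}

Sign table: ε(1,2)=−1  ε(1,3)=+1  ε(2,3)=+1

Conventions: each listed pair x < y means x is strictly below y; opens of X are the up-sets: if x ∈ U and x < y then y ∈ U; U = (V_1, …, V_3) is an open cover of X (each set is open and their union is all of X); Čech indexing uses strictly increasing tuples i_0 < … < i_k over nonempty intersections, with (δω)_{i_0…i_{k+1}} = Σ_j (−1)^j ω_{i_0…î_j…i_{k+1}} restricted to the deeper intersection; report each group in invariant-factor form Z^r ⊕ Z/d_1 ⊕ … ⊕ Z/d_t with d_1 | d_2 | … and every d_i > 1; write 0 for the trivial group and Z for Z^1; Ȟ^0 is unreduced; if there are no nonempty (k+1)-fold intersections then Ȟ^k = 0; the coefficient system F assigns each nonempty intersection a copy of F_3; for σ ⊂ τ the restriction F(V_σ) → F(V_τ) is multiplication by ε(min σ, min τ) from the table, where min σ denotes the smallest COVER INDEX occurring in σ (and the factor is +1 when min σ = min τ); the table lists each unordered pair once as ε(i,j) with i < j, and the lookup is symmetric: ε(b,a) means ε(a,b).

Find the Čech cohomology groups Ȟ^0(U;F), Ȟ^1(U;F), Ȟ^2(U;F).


Ȟ^0(U;F) ≅ 0, Ȟ^1(U;F) ≅ 0 and Ȟ^2(U;F) ≅ 0

nonempty overlaps:
  V12={a,j,m} V13={e,h} V23={d,g}
C dims 3,3; δ0: rk_F3 3
degree 0: 3−3−0 = 0 → Ȟ^0 ≅ 0
degree 1: 3−0−3 = 0 → Ȟ^1 ≅ 0
degree 2: 0−0−0 = 0 → Ȟ^2 ≅ 0


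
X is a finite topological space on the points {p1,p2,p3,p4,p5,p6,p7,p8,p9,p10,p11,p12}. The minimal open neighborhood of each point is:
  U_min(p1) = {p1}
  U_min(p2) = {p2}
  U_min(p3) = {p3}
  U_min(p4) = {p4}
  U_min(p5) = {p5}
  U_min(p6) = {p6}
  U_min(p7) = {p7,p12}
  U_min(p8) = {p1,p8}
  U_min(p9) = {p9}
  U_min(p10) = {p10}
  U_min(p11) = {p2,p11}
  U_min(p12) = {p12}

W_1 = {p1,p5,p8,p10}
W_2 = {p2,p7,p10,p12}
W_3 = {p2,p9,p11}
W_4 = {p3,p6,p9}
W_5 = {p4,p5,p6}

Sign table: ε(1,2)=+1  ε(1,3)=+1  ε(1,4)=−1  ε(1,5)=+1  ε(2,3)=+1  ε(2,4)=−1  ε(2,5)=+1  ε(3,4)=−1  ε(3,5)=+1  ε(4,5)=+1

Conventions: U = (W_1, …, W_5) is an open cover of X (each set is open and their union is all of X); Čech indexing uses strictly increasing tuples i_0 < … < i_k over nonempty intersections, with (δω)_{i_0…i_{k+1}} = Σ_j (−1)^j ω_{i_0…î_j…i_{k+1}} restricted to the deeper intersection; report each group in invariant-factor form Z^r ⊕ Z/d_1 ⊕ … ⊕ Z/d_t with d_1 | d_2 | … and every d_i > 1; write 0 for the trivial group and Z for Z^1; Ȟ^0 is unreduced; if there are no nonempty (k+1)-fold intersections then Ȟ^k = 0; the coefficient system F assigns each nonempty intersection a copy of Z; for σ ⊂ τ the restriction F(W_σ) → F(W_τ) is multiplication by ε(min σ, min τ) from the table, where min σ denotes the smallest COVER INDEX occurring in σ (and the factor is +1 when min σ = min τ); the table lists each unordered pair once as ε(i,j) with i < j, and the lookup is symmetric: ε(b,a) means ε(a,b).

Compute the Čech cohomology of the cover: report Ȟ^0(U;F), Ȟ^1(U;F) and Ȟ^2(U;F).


Ȟ^0 ≅ 0,  Ȟ^1 ≅ Z/2,  Ȟ^2 ≅ 0

intersection data:
  W12={p10} W15={p5} W23={p2} W34={p9} W45={p6}
C dims 5,5; δ0: rk 5, SNF 1^4·2
Ȟ^0 = (5 − 5) − 0 = 0, so Ȟ^0 ≅ 0
Ȟ^1 = (5 − 0) − 5 = 0 plus torsion [2], so Ȟ^1 ≅ Z/2
Ȟ^2 = (0 − 0) − 0 = 0, so Ȟ^2 ≅ 0


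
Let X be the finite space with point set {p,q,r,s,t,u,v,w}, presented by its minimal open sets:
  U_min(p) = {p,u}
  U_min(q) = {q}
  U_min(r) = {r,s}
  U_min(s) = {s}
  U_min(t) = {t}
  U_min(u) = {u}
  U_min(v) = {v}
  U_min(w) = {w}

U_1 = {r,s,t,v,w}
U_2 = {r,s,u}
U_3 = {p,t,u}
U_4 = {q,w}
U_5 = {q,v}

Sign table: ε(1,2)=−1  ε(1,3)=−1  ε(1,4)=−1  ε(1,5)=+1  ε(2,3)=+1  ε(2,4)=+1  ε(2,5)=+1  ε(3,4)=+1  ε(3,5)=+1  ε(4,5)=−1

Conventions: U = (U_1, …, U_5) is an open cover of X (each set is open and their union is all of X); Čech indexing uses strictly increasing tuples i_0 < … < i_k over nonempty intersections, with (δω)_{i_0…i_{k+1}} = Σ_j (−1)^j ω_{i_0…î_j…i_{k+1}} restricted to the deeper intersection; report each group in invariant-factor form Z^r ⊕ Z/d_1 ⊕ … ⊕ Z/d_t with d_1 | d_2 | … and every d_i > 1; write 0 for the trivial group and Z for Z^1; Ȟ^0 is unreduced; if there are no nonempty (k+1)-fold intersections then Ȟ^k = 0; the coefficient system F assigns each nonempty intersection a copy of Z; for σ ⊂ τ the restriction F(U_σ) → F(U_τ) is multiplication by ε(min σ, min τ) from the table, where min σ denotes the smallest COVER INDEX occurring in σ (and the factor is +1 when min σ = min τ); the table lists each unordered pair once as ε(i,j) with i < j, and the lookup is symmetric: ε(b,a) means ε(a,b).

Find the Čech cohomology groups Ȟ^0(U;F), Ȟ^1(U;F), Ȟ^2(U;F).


nonempty intersections:
  U12={r,s} U13={t} U14={w} U15={v} U23={u} U45={q}
C dims 5,6; δ0: rk 4, SNF 1^4
Ȟ^0: (5−4)−0=1 ⇒ Z
Ȟ^1: (6−0)−4=2 ⇒ Z^2
Ȟ^2: (0−0)−0=0 ⇒ 0

Ȟ^0(U;F) ≅ Z; Ȟ^1(U;F) ≅ Z^2; Ȟ^2(U;F) ≅ 0


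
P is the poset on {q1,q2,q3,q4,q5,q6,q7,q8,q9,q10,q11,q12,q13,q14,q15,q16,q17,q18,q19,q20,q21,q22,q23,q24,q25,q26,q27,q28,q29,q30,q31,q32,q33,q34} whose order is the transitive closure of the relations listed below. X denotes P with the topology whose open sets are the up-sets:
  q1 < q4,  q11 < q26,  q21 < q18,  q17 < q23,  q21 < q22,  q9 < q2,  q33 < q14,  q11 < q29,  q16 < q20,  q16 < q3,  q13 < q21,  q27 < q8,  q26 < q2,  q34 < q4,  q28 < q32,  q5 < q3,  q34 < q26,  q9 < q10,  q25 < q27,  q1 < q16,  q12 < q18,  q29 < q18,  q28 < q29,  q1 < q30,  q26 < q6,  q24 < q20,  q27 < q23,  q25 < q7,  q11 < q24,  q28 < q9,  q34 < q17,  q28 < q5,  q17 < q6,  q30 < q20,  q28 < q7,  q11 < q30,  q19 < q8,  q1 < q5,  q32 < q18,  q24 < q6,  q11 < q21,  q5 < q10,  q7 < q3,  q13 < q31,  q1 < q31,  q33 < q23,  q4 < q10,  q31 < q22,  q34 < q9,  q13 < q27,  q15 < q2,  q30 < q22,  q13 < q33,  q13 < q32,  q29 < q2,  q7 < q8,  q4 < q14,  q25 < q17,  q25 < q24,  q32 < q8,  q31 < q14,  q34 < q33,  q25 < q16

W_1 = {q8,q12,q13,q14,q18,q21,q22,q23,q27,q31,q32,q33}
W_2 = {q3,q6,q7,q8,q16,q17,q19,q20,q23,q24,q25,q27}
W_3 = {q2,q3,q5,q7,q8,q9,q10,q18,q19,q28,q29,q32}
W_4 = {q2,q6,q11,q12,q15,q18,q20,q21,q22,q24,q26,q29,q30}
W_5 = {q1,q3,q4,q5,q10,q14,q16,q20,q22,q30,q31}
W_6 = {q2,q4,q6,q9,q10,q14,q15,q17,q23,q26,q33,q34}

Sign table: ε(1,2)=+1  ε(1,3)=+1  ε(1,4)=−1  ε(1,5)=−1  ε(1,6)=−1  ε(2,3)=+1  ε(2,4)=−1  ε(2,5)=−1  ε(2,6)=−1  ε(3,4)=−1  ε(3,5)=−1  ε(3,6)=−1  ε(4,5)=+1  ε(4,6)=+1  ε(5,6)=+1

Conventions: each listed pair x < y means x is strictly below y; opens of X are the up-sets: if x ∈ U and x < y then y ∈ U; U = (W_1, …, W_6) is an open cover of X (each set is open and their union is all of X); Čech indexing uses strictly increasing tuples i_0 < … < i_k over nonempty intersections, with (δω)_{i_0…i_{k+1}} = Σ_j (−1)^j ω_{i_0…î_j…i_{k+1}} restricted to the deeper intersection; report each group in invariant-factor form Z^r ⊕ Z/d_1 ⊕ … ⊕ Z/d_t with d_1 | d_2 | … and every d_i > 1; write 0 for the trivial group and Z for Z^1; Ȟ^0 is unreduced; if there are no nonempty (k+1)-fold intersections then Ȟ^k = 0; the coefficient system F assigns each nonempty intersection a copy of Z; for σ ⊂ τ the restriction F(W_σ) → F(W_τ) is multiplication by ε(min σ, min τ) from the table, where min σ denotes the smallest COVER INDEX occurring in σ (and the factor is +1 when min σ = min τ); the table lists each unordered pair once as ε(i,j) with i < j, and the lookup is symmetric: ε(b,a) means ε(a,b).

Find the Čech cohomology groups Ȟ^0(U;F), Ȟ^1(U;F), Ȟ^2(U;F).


Ȟ^0(U;F) ≅ Z, Ȟ^1(U;F) ≅ 0, Ȟ^2(U;F) ≅ Z/2

nonempty intersections:
  W12={q8,q23,q27} W13={q8,q18,q32} W14={q12,q18,q21,q22} W15={q14,q22,q31} W16={q14,q23,q33} W23={q3,q7,q8,q19} W24={q6,q20,q24} W25={q3,q16,q20} W26={q6,q17,q23} W34={q2,q18,q29} W35={q3,q5,q10} W36={q2,q9,q10} W45={q20,q22,q30} W46={q2,q6,q15,q26} W56={q4,q10,q14}
  W123={q8} W126={q23} W134={q18} W145={q22} W156={q14} W235={q3} W245={q20} W246={q6} W346={q2} W356={q10}
C dims 6,15,10; δ0: rk 5, SNF 1^5; δ1: rk 10, SNF 1^9·2
Ȟ^0: (6−5)−0=1 ⇒ Z
Ȟ^1: (15−10)−5=0 ⇒ 0
Ȟ^2: (10−0)−10=0 plus torsion [2] ⇒ Z/2


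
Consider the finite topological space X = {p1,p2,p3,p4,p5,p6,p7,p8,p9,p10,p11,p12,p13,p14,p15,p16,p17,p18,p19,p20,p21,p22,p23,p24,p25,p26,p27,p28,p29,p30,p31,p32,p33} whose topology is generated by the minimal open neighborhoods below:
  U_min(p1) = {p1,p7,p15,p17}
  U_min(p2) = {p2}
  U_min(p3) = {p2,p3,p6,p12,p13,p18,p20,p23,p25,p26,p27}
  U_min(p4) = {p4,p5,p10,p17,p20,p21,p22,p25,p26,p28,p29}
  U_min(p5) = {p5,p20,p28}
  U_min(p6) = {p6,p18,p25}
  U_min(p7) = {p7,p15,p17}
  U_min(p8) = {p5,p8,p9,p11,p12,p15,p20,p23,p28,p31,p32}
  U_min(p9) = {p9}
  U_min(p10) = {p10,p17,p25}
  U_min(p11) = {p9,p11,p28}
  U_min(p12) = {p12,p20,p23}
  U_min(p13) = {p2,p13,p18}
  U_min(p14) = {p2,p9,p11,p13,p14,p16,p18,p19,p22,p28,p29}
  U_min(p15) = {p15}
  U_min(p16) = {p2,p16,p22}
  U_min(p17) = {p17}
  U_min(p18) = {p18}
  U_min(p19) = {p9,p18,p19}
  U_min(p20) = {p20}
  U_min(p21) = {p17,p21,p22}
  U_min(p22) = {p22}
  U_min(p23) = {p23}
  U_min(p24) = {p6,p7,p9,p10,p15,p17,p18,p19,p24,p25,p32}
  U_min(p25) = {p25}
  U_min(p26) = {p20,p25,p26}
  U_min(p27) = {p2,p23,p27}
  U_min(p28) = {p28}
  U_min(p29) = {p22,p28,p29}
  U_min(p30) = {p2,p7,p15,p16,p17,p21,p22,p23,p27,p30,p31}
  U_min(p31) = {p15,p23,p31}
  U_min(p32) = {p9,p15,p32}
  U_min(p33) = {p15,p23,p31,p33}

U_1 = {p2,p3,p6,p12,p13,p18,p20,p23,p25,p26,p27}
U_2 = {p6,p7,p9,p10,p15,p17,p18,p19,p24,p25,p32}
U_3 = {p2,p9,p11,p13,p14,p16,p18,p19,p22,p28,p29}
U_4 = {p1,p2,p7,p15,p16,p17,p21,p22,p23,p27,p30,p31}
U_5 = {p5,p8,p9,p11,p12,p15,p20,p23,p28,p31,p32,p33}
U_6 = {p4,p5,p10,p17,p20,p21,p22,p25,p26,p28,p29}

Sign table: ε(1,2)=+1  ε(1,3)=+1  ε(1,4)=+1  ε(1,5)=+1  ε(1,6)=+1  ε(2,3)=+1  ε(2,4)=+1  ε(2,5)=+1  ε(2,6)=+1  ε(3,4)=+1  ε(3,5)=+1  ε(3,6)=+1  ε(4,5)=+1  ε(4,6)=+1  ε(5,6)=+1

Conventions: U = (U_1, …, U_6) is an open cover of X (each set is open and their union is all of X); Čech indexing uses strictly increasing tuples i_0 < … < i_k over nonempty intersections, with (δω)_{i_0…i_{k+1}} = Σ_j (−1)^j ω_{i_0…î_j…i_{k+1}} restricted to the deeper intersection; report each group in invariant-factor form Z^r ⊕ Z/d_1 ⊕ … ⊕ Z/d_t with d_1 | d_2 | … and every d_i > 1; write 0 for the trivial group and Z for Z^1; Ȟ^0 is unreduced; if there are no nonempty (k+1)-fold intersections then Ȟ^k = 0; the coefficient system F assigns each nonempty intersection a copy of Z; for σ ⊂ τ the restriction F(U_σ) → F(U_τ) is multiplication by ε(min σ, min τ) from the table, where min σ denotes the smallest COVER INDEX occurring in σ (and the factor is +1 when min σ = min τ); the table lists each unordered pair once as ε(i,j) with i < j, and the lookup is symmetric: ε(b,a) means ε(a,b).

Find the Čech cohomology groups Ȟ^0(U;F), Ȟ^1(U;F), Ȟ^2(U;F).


nerve simplices:
  U12={p6,p18,p25} U13={p2,p13,p18} U14={p2,p23,p27} U15={p12,p20,p23} U16={p20,p25,p26} U23={p9,p18,p19} U24={p7,p15,p17} U25={p9,p15,p32} U26={p10,p17,p25} U34={p2,p16,p22} U35={p9,p11,p28} U36={p22,p28,p29} U45={p15,p23,p31} U46={p17,p21,p22} U56={p5,p20,p28}
  U123={p18} U126={p25} U134={p2} U145={p23} U156={p20} U235={p9} U245={p15} U246={p17} U346={p22} U356={p28}
C dims 6,15,10; δ0: rk 5, SNF 1^5; δ1: rk 10, SNF 1^9·2
degree 0: 6−5−0 = 1 → Ȟ^0 ≅ Z
degree 1: 15−10−5 = 0 → Ȟ^1 ≅ 0
degree 2: 10−0−10 = 0 plus torsion [2] → Ȟ^2 ≅ Z/2

Ȟ^0(U;F) ≅ Z, Ȟ^1(U;F) ≅ 0, Ȟ^2(U;F) ≅ Z/2


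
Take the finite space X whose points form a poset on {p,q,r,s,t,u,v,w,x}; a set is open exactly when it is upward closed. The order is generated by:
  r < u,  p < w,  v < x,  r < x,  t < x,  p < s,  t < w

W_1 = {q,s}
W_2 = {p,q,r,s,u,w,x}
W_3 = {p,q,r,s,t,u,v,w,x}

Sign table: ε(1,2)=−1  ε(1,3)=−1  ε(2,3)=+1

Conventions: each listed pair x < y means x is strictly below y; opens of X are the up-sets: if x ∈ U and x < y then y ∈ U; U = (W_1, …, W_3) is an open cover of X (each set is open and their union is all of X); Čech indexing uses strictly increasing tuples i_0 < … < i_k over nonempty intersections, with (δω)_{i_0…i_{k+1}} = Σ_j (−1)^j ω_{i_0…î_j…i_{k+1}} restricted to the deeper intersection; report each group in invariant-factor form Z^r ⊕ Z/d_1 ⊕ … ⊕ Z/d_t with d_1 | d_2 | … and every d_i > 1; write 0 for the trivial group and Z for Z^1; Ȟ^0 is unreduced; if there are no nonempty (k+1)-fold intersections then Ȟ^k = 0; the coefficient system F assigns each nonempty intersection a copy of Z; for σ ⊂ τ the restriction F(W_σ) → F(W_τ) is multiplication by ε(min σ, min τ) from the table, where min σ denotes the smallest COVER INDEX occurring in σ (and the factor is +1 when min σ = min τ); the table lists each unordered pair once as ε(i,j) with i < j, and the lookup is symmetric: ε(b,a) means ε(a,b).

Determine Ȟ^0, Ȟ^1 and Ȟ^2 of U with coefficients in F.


Ȟ^0(U;F) ≅ Z; Ȟ^1(U;F) ≅ 0; Ȟ^2(U;F) ≅ 0

nonempty intersections:
  W12={q,s} W13={q,s} W23={p,q,r,s,u,w,x}
  W123={q,s}
C dims 3,3,1; δ0: rk 2, SNF 1^2; δ1: rk 1, SNF 1^1
Ȟ^0: (3−2)−0=1 ⇒ Z
Ȟ^1: (3−1)−2=0 ⇒ 0
Ȟ^2: (1−0)−1=0 ⇒ 0


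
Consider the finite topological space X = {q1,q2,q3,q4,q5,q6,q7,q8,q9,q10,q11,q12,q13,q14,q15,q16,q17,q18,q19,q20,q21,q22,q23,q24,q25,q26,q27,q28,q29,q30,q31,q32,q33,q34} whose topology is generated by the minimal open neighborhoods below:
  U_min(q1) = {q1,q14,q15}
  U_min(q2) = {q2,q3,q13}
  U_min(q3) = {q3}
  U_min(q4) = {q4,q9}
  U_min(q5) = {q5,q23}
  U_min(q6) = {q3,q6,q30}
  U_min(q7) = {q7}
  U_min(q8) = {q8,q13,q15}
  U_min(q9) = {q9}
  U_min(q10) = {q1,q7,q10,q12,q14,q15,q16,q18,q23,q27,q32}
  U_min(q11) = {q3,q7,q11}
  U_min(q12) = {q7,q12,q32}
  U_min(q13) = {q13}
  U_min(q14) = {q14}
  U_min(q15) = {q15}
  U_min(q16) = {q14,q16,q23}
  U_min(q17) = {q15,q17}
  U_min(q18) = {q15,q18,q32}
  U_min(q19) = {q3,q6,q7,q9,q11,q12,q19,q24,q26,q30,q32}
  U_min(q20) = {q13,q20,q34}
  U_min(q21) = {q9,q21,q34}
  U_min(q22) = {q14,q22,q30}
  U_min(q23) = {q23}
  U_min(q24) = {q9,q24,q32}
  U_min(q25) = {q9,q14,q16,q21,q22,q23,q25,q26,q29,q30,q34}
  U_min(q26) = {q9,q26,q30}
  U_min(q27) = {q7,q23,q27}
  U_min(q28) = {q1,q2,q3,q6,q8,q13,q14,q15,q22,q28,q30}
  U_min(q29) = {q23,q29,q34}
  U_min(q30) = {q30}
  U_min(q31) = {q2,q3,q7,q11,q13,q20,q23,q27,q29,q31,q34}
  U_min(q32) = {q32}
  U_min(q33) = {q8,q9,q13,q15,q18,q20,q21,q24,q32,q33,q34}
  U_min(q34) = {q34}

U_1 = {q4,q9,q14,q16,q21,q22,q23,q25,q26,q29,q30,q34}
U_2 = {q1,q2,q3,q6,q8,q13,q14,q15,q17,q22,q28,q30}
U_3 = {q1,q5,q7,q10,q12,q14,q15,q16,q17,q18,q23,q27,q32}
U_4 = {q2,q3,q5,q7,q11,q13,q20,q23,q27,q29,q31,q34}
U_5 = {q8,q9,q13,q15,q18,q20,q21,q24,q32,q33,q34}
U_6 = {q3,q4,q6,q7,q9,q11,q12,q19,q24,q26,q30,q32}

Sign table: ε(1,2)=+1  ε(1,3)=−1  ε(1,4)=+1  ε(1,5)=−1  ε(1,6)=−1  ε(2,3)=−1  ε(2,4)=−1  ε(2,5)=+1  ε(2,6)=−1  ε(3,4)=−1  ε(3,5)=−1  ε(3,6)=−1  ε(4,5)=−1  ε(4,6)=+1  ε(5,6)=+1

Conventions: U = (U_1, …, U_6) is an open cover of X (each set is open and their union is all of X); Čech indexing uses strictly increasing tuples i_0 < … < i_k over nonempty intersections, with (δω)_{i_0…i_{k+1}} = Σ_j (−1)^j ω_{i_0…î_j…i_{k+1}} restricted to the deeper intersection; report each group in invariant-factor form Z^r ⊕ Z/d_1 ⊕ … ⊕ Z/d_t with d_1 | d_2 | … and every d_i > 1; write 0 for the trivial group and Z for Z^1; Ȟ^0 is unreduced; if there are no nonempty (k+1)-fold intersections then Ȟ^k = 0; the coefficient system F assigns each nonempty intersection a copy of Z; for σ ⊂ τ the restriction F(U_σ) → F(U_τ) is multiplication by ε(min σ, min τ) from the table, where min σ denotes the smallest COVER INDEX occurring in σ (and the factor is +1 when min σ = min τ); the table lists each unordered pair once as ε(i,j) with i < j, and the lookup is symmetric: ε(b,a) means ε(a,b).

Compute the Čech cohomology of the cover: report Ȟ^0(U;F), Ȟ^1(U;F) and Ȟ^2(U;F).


Ȟ^0(U;F) ≅ 0, Ȟ^1(U;F) ≅ Z/2, Ȟ^2(U;F) ≅ Z

nerve of the cover:
  U12={q14,q22,q30} U13={q14,q16,q23} U14={q23,q29,q34} U15={q9,q21,q34} U16={q4,q9,q26,q30} U23={q1,q14,q15,q17} U24={q2,q3,q13} U25={q8,q13,q15} U26={q3,q6,q30} U34={q5,q7,q23,q27} U35={q15,q18,q32} U36={q7,q12,q32} U45={q13,q20,q34} U46={q3,q7,q11} U56={q9,q24,q32}
  U123={q14} U126={q30} U134={q23} U145={q34} U156={q9} U235={q15} U245={q13} U246={q3} U346={q7} U356={q32}
C dims 6,15,10; δ0: rk 6, SNF 1^5·2; δ1: rk 9, SNF 1^9
Ȟ^0 = (6 − 6) − 0 = 0, so Ȟ^0 ≅ 0
Ȟ^1 = (15 − 9) − 6 = 0 plus torsion [2], so Ȟ^1 ≅ Z/2
Ȟ^2 = (10 − 0) − 9 = 1, so Ȟ^2 ≅ Z


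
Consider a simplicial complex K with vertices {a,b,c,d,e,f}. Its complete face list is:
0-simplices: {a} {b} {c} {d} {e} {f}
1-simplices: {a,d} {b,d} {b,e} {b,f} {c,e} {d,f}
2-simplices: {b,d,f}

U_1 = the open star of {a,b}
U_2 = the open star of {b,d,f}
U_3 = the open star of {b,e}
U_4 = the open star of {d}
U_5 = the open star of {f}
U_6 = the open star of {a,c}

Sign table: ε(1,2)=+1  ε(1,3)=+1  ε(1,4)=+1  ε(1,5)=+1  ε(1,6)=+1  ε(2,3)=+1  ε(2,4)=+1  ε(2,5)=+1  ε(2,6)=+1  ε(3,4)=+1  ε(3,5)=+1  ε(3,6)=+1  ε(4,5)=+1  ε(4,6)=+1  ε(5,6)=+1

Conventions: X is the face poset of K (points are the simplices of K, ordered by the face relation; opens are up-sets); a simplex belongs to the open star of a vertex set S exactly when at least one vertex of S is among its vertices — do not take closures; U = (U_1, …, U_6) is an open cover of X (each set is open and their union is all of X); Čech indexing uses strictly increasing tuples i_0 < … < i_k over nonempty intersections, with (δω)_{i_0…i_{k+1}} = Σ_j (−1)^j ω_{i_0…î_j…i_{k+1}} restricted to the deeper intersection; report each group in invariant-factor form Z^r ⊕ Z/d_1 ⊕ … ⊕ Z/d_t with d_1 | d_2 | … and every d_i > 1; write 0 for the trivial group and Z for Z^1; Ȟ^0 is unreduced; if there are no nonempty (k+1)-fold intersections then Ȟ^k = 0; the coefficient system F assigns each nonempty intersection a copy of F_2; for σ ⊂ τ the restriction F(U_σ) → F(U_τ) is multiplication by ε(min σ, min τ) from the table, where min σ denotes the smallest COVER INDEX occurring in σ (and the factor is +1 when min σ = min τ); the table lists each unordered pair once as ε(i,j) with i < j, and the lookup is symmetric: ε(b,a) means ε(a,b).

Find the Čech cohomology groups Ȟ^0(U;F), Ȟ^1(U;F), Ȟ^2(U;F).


nerve simplices:
  U1={{a},{b},{a,d},{b,d},{b,e},{b,f},{b,d,f}} U2={{b},{d},{f},{a,d},{b,d},{b,e},{b,f},{d,f},{b,d,f}} U3={{b},{e},{b,d},{b,e},{b,f},{c,e},{b,d,f}} U4={{d},{a,d},{b,d},{d,f},{b,d,f}} U5={{f},{b,f},{d,f},{b,d,f}} U6={{a},{c},{a,d},{c,e}}
  U12={{b},{a,d},{b,d},{b,e},{b,f},{b,d,f}} U13={{b},{b,d},{b,e},{b,f},{b,d,f}} U14={{a,d},{b,d},{b,d,f}} U15={{b,f},{b,d,f}} U16={{a},{a,d}} U23={{b},{b,d},{b,e},{b,f},{b,d,f}} U24={{d},{a,d},{b,d},{d,f},{b,d,f}} U25={{f},{b,f},{d,f},{b,d,f}} U26={{a,d}} U34={{b,d},{b,d,f}} U35={{b,f},{b,d,f}} U36={{c,e}} U45={{d,f},{b,d,f}} U46={{a,d}}
  U123={{b},{b,d},{b,e},{b,f},{b,d,f}} U124={{a,d},{b,d},{b,d,f}} U125={{b,f},{b,d,f}} U126={{a,d}} U134={{b,d},{b,d,f}} U135={{b,f},{b,d,f}} U145={{b,d,f}} U146={{a,d}} U234={{b,d},{b,d,f}} U235={{b,f},{b,d,f}} U245={{d,f},{b,d,f}} U246={{a,d}} U345={{b,d,f}}
  U1234={{b,d},{b,d,f}} U1235={{b,f},{b,d,f}} U1245={{b,d,f}} U1246={{a,d}} U1345={{b,d,f}} U2345={{b,d,f}}
  U12345={{b,d,f}}
C dims 6,14,13,6; δ0: rk_F2 5; δ1: rk_F2 8; δ2: rk_F2 5
degree 0: 6−5−0 = 1 → Ȟ^0 ≅ Z/2
degree 1: 14−8−5 = 1 → Ȟ^1 ≅ Z/2
degree 2: 13−5−8 = 0 → Ȟ^2 ≅ 0

Ȟ^0 = Z/2, Ȟ^1 = Z/2 and Ȟ^2 = 0


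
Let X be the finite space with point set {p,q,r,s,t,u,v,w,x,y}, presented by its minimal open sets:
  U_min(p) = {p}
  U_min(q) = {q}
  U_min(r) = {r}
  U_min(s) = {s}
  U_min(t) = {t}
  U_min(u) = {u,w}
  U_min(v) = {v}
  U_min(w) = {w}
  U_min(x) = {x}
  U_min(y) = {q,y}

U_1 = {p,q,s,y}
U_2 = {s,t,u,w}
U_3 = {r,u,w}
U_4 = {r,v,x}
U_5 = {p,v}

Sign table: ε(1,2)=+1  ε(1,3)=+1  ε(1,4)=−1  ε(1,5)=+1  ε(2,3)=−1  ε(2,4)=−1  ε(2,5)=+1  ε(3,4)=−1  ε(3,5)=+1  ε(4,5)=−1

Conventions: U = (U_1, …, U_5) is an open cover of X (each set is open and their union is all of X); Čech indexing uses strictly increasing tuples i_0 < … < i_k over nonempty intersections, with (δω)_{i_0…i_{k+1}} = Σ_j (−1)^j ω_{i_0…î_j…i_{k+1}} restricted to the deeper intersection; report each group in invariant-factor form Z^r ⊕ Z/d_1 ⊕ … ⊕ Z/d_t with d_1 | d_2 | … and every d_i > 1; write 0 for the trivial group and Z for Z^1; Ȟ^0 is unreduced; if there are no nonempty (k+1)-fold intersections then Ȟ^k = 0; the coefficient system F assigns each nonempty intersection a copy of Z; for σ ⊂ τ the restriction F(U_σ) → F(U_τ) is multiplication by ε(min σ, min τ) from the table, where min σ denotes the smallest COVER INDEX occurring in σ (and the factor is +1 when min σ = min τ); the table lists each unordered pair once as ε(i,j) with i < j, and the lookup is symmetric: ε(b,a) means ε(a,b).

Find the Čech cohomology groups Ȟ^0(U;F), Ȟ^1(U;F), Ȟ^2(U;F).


nerve simplices:
  U12={s} U15={p} U23={u,w} U34={r} U45={v}
C dims 5,5; δ0: rk 5, SNF 1^4·2
degree 0: 5−5−0 = 0 → Ȟ^0 ≅ 0
degree 1: 5−0−5 = 0 plus torsion [2] → Ȟ^1 ≅ Z/2
degree 2: 0−0−0 = 0 → Ȟ^2 ≅ 0

Ȟ^0(U;F) ≅ 0, Ȟ^1(U;F) ≅ Z/2 and Ȟ^2(U;F) ≅ 0


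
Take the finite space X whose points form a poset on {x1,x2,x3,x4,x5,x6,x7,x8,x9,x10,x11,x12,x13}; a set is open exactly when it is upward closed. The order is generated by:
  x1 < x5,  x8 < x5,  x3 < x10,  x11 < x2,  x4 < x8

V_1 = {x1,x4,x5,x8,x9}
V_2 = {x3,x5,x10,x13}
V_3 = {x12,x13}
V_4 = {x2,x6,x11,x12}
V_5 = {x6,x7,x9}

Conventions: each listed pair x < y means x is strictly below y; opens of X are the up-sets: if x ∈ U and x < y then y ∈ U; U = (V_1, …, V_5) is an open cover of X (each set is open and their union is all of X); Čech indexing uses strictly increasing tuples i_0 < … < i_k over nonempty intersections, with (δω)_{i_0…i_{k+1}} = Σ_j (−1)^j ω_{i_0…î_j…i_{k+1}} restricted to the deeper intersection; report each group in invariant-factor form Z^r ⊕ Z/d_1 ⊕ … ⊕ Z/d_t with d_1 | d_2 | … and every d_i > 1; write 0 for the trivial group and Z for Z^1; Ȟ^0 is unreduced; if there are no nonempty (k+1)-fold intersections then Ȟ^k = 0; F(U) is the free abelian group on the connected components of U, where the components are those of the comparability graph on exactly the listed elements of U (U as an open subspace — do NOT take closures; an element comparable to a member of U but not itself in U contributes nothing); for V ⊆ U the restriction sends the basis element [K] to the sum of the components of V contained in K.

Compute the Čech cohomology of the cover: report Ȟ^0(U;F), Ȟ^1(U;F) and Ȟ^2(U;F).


nonempty intersections:
  V12={x5} V15={x9} V23={x13} V34={x12} V45={x6}
components per intersection:
  V1: {x1,x4,x5,x8} {x9}
  V2: {x3,x10} {x5} {x13}
  V3: {x12} {x13}
  V4: {x2,x11} {x6} {x12}
  V5: {x6} {x7} {x9}
  V12: {x5}
  V15: {x9}
  V23: {x13}
  V34: {x12}
  V45: {x6}
C dims 13,5; δ0: rk 5, SNF 1^5
Ȟ^0: (13−5)−0=8 ⇒ Z^8
Ȟ^1: (5−0)−5=0 ⇒ 0
Ȟ^2: (0−0)−0=0 ⇒ 0

Ȟ^0 = Z^8; Ȟ^1 = 0; Ȟ^2 = 0


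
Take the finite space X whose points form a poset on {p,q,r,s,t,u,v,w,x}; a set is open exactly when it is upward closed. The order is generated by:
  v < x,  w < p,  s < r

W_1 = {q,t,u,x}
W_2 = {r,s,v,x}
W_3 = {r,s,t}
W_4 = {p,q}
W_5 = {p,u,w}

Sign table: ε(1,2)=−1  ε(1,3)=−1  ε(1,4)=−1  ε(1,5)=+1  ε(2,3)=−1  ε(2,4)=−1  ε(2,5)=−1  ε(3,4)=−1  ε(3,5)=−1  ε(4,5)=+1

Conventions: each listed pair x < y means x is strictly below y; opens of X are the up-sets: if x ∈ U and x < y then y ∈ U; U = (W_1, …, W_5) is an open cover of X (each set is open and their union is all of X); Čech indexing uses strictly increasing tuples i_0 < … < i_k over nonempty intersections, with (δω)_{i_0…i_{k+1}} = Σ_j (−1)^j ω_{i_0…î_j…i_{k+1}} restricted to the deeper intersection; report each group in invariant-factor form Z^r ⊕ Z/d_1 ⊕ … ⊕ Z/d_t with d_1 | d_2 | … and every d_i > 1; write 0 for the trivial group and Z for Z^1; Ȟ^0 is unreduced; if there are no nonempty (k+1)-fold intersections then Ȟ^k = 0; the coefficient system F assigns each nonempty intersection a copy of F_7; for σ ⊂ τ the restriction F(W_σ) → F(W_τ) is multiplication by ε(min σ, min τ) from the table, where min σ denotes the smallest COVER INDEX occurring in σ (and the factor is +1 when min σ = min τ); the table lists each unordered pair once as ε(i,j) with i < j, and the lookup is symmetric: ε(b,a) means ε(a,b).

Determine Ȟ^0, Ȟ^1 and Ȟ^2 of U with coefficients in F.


nonempty intersections:
  W12={x} W13={t} W14={q} W15={u} W23={r,s} W45={p}
C dims 5,6; δ0: rk_F7 5
Ȟ^0: (5−5)−0=0 ⇒ 0
Ȟ^1: (6−0)−5=1 ⇒ Z/7
Ȟ^2: (0−0)−0=0 ⇒ 0

Ȟ^0 = 0,  Ȟ^1 = Z/7,  Ȟ^2 = 0


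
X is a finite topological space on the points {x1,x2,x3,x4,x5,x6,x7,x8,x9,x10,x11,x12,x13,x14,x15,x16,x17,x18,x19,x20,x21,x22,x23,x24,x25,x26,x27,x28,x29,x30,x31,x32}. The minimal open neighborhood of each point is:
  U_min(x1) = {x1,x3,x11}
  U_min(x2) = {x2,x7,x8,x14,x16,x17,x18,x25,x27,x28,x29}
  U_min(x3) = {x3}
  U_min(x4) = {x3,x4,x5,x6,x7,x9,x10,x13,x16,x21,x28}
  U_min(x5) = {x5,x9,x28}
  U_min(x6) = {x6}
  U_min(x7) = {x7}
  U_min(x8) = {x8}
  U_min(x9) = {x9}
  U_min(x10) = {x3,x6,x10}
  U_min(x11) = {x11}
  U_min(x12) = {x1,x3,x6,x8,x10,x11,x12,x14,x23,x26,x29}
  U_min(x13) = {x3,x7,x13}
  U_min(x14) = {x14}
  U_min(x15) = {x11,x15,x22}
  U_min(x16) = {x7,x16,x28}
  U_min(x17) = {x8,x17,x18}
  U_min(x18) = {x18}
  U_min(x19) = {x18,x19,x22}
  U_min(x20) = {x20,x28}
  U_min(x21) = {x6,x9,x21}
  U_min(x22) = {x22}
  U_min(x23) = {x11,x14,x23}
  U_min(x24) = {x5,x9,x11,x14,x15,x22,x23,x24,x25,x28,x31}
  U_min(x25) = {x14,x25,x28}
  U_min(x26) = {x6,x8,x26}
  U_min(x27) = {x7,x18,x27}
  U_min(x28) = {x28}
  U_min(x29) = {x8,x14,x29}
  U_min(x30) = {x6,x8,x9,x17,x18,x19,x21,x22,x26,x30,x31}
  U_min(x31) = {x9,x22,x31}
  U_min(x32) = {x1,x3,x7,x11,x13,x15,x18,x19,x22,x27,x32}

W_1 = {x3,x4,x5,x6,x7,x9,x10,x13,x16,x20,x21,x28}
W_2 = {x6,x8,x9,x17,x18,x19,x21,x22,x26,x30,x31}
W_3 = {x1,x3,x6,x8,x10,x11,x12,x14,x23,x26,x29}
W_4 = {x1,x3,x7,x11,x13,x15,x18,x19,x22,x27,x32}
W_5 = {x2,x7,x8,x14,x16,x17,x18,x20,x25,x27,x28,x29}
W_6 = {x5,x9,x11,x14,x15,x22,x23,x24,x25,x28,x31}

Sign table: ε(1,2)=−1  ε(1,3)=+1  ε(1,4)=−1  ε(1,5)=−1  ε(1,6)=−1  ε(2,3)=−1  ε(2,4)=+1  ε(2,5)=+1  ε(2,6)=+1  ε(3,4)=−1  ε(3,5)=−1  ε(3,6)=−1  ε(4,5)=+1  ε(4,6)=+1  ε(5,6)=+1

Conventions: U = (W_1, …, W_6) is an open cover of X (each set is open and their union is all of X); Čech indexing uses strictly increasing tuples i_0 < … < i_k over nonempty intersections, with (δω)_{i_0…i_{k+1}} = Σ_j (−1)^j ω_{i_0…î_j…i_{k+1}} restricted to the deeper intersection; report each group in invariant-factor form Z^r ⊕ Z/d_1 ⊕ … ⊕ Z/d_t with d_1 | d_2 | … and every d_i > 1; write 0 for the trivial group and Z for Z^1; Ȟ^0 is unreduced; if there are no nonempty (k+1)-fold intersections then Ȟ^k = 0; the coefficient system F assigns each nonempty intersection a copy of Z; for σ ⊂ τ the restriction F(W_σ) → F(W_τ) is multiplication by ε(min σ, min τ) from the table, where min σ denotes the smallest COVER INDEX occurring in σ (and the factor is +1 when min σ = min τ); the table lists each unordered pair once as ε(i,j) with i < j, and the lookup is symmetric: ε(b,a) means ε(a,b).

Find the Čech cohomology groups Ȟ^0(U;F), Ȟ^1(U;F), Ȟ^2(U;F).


Ȟ^0(U;F) ≅ Z,  Ȟ^1(U;F) ≅ 0,  Ȟ^2(U;F) ≅ Z/2

nonempty overlaps:
  W12={x6,x9,x21} W13={x3,x6,x10} W14={x3,x7,x13} W15={x7,x16,x20,x28} W16={x5,x9,x28} W23={x6,x8,x26} W24={x18,x19,x22} W25={x8,x17,x18} W26={x9,x22,x31} W34={x1,x3,x11} W35={x8,x14,x29} W36={x11,x14,x23} W45={x7,x18,x27} W46={x11,x15,x22} W56={x14,x25,x28}
  W123={x6} W126={x9} W134={x3} W145={x7} W156={x28} W235={x8} W245={x18} W246={x22} W346={x11} W356={x14}
C dims 6,15,10; δ0: rk 5, SNF 1^5; δ1: rk 10, SNF 1^9·2
degree 0: 6−5−0 = 1 → Ȟ^0 ≅ Z
degree 1: 15−10−5 = 0 → Ȟ^1 ≅ 0
degree 2: 10−0−10 = 0 plus torsion [2] → Ȟ^2 ≅ Z/2


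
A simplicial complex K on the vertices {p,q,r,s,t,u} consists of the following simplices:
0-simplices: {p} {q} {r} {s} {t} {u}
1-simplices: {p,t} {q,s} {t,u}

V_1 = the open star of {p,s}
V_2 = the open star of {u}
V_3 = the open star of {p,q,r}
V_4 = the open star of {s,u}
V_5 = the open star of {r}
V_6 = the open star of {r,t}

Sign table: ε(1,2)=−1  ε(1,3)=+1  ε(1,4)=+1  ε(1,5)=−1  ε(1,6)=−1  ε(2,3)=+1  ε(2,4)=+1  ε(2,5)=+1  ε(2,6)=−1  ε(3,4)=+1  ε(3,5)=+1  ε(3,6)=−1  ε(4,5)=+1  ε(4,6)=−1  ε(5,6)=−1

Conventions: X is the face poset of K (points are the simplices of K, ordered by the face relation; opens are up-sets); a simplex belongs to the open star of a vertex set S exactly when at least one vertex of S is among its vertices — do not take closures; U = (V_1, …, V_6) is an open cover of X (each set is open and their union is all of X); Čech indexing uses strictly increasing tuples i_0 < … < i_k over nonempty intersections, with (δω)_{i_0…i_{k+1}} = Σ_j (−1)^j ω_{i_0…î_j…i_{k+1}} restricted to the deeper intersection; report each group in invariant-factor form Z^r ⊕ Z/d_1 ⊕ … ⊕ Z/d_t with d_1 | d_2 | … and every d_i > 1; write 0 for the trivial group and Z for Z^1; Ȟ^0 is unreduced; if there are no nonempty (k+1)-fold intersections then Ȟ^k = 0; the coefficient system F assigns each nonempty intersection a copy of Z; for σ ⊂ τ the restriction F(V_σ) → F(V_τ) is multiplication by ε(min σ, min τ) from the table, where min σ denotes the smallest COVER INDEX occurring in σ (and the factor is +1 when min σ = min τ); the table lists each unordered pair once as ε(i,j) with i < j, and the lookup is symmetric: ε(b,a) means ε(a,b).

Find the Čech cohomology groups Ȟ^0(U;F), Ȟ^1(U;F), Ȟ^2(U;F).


Ȟ^0(U;F) ≅ Z; Ȟ^1(U;F) ≅ Z; Ȟ^2(U;F) ≅ 0

cover nerve:
  V1={{p},{s},{p,t},{q,s}} V2={{u},{t,u}} V3={{p},{q},{r},{p,t},{q,s}} V4={{s},{u},{q,s},{t,u}} V5={{r}} V6={{r},{t},{p,t},{t,u}}
  V13={{p},{p,t},{q,s}} V14={{s},{q,s}} V16={{p,t}} V24={{u},{t,u}} V26={{t,u}} V34={{q,s}} V35={{r}} V36={{r},{p,t}} V46={{t,u}} V56={{r}}
  V134={{q,s}} V136={{p,t}} V246={{t,u}} V356={{r}}
C dims 6,10,4; δ0: rk 5, SNF 1^5; δ1: rk 4, SNF 1^4
Ȟ^0: (6−5)−0=1 ⇒ Z
Ȟ^1: (10−4)−5=1 ⇒ Z
Ȟ^2: (4−0)−4=0 ⇒ 0


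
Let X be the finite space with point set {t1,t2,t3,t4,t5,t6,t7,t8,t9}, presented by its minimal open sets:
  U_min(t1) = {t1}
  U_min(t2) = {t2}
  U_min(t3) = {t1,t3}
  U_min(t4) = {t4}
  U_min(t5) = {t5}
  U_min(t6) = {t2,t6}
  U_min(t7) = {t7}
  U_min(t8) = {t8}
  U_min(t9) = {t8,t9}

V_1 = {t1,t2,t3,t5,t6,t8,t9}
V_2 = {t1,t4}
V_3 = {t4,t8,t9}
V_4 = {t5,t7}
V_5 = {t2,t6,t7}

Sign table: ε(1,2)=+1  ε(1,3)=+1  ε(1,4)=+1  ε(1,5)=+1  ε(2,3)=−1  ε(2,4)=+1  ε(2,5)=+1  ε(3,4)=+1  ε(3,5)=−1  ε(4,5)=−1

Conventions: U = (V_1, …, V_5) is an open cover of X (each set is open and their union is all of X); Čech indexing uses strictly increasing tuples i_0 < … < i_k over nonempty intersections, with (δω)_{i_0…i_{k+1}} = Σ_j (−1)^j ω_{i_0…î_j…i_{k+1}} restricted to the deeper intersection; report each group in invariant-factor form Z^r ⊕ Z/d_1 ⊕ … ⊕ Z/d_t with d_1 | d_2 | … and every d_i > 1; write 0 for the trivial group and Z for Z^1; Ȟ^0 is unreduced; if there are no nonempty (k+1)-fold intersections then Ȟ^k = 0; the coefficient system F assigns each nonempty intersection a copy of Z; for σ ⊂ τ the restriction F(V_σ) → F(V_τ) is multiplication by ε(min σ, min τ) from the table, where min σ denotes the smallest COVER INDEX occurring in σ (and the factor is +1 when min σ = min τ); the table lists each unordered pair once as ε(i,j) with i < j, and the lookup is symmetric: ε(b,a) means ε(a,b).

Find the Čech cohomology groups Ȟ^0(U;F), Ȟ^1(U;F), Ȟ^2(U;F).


Ȟ^0 = 0, Ȟ^1 = Z ⊕ Z/2, Ȟ^2 = 0

nonempty overlaps:
  V12={t1} V13={t8,t9} V14={t5} V15={t2,t6} V23={t4} V45={t7}
C dims 5,6; δ0: rk 5, SNF 1^4·2
degree 0: 5−5−0 = 0 → Ȟ^0 ≅ 0
degree 1: 6−0−5 = 1 plus torsion [2] → Ȟ^1 ≅ Z ⊕ Z/2
degree 2: 0−0−0 = 0 → Ȟ^2 ≅ 0


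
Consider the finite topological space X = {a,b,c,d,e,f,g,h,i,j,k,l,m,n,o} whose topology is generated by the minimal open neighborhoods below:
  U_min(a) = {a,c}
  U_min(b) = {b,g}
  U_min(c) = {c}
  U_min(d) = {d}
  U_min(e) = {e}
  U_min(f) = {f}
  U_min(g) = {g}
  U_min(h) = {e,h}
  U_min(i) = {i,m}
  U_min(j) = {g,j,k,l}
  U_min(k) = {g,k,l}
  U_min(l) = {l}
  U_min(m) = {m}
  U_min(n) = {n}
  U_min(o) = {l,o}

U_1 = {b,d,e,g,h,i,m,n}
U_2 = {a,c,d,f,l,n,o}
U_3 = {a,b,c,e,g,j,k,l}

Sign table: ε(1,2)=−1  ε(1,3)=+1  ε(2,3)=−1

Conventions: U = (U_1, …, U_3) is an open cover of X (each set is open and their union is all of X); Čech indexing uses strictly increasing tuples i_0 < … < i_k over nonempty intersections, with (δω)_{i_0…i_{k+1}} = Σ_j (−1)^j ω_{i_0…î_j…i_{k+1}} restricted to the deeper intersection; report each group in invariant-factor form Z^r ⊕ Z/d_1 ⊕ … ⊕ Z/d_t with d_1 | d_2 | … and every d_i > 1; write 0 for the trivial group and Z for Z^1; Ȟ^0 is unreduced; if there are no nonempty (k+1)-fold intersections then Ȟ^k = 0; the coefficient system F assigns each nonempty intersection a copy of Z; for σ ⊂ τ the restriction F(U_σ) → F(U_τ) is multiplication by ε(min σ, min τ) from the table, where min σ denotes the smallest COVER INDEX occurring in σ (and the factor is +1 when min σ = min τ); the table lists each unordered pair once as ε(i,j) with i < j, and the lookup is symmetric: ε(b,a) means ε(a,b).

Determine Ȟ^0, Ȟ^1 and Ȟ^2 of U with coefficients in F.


Ȟ^0 ≅ Z, Ȟ^1 ≅ Z and Ȟ^2 ≅ 0

nerve simplices:
  U12={d,n} U13={b,e,g} U23={a,c,l}
C dims 3,3; δ0: rk 2, SNF 1^2
degree 0: 3−2−0 = 1 → Ȟ^0 ≅ Z
degree 1: 3−0−2 = 1 → Ȟ^1 ≅ Z
degree 2: 0−0−0 = 0 → Ȟ^2 ≅ 0


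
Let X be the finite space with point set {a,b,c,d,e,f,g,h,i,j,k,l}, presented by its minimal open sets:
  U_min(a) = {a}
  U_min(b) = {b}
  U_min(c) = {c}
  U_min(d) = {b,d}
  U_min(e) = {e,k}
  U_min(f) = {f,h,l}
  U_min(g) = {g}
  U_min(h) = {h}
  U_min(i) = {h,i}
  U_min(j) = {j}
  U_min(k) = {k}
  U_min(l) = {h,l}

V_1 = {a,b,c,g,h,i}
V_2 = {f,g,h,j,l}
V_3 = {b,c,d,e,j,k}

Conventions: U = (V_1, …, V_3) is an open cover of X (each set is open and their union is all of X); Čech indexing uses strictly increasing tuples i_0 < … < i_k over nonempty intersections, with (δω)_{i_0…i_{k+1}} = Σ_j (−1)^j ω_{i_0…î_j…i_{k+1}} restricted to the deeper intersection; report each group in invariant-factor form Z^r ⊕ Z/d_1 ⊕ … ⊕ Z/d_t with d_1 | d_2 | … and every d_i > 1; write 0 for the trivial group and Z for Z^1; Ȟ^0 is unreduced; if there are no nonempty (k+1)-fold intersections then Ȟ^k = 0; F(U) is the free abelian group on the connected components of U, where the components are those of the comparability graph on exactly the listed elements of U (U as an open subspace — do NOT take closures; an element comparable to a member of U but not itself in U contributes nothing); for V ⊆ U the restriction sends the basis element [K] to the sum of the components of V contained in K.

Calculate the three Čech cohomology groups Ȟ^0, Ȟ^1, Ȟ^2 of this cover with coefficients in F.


Ȟ^0 ≅ Z^7; Ȟ^1 ≅ 0; Ȟ^2 ≅ 0

nerve simplices:
  V12={g,h} V13={b,c} V23={j}
components per intersection:
  V1: {a} {b} {c} {g} {h,i}
  V2: {f,h,l} {g} {j}
  V3: {b,d} {c} {e,k} {j}
  V12: {g} {h}
  V13: {b} {c}
  V23: {j}
C dims 12,5; δ0: rk 5, SNF 1^5
degree 0: 12−5−0 = 7 → Ȟ^0 ≅ Z^7
degree 1: 5−0−5 = 0 → Ȟ^1 ≅ 0
degree 2: 0−0−0 = 0 → Ȟ^2 ≅ 0


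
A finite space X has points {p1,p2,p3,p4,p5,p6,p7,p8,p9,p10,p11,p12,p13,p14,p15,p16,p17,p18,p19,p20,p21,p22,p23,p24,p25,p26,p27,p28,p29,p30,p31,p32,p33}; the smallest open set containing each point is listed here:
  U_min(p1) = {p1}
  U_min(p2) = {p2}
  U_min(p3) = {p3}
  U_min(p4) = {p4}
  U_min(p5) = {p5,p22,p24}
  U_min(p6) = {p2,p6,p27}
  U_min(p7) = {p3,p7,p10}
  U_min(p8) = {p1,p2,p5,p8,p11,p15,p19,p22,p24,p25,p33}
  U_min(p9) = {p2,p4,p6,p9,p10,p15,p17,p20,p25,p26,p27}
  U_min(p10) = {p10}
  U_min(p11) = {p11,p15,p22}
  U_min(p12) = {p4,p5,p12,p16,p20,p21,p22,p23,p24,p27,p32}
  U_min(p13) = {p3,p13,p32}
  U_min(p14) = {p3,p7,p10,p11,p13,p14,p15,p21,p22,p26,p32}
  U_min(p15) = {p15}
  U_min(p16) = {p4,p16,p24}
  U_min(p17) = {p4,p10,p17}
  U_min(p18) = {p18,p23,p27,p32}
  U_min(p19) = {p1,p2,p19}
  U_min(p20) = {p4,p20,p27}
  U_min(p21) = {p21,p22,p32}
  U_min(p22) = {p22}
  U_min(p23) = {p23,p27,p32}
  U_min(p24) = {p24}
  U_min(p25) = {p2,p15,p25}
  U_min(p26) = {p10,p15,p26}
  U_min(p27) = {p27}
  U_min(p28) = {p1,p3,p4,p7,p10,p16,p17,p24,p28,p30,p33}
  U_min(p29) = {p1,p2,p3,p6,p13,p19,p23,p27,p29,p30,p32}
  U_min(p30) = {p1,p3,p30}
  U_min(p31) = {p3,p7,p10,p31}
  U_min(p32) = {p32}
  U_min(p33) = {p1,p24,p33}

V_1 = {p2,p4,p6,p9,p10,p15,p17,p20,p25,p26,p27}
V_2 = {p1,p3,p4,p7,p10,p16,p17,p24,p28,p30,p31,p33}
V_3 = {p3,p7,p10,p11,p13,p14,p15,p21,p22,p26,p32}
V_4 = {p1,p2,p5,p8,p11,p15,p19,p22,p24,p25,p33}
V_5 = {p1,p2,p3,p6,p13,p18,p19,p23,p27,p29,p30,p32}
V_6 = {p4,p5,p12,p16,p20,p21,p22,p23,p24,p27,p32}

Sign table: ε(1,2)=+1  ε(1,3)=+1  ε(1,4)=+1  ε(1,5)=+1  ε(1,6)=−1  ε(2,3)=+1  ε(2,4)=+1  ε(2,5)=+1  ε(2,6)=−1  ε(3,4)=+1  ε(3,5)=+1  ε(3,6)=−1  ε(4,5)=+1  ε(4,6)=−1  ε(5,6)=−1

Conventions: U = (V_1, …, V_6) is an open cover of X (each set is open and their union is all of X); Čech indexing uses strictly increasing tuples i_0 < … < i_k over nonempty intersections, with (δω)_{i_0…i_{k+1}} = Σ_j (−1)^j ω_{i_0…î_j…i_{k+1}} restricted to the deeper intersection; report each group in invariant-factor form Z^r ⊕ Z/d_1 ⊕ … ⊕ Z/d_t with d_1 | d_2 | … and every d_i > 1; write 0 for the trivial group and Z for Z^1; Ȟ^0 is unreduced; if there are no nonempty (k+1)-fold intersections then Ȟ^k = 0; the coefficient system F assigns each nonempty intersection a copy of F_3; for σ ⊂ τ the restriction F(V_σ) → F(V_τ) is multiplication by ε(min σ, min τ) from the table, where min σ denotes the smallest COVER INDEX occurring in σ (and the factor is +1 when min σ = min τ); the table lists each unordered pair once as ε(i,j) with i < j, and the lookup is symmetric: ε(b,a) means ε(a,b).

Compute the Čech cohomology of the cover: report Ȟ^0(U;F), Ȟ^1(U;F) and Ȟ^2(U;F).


cover nerve:
  V12={p4,p10,p17} V13={p10,p15,p26} V14={p2,p15,p25} V15={p2,p6,p27} V16={p4,p20,p27} V23={p3,p7,p10} V24={p1,p24,p33} V25={p1,p3,p30} V26={p4,p16,p24} V34={p11,p15,p22} V35={p3,p13,p32} V36={p21,p22,p32} V45={p1,p2,p19} V46={p5,p22,p24} V56={p23,p27,p32}
  V123={p10} V126={p4} V134={p15} V145={p2} V156={p27} V235={p3} V245={p1} V246={p24} V346={p22} V356={p32}
C dims 6,15,10; δ0: rk_F3 5; δ1: rk_F3 10
Ȟ^0: (6−5)−0=1 ⇒ Z/3
Ȟ^1: (15−10)−5=0 ⇒ 0
Ȟ^2: (10−0)−10=0 ⇒ 0

Ȟ^0 ≅ Z/3,  Ȟ^1 ≅ 0,  Ȟ^2 ≅ 0
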